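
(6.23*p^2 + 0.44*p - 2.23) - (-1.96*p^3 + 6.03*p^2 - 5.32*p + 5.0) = 1.96*p^3 + 0.2*p^2 + 5.76*p - 7.23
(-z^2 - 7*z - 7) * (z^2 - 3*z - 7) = -z^4 - 4*z^3 + 21*z^2 + 70*z + 49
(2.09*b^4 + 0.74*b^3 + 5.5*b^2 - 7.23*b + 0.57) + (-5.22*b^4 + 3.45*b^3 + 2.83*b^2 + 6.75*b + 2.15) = -3.13*b^4 + 4.19*b^3 + 8.33*b^2 - 0.48*b + 2.72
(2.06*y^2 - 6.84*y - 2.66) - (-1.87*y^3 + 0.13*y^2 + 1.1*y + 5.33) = 1.87*y^3 + 1.93*y^2 - 7.94*y - 7.99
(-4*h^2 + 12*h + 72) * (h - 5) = -4*h^3 + 32*h^2 + 12*h - 360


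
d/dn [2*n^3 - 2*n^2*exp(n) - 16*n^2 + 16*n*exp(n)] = -2*n^2*exp(n) + 6*n^2 + 12*n*exp(n) - 32*n + 16*exp(n)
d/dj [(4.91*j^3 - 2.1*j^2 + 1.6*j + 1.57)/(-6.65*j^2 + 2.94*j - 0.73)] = (-32.6515*j^4 + 28.8708*j^3 - 6.2869*j^2 + 23.947*j - 5.7838)/(44.2225*j^4 - 39.102*j^3 + 18.3526*j^2 - 4.2924*j + 0.5329)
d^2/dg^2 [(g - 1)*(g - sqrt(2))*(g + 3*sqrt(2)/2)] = 6*g - 2 + sqrt(2)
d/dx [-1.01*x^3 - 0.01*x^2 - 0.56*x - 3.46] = -3.03*x^2 - 0.02*x - 0.56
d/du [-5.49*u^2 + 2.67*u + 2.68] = 2.67 - 10.98*u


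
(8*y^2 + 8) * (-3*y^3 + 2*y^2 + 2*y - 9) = -24*y^5 + 16*y^4 - 8*y^3 - 56*y^2 + 16*y - 72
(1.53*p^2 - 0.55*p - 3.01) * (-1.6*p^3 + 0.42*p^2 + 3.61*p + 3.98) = -2.448*p^5 + 1.5226*p^4 + 10.1083*p^3 + 2.8397*p^2 - 13.0551*p - 11.9798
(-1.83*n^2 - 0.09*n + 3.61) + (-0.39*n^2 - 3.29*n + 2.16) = -2.22*n^2 - 3.38*n + 5.77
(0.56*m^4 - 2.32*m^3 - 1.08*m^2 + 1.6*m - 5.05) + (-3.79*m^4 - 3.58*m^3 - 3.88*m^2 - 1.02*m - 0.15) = -3.23*m^4 - 5.9*m^3 - 4.96*m^2 + 0.58*m - 5.2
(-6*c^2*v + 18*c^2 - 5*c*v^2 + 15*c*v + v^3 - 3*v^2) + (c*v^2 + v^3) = -6*c^2*v + 18*c^2 - 4*c*v^2 + 15*c*v + 2*v^3 - 3*v^2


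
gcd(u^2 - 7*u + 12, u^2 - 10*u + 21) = u - 3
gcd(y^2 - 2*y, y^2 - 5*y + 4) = 1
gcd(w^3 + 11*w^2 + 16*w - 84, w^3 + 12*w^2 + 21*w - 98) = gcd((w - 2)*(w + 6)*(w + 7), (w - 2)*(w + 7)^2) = w^2 + 5*w - 14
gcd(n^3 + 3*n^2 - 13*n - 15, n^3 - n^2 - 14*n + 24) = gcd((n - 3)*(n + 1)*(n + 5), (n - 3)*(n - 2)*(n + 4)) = n - 3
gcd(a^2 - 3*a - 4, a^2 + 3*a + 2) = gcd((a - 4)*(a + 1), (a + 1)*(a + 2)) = a + 1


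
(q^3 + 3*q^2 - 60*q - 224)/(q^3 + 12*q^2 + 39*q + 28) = (q - 8)/(q + 1)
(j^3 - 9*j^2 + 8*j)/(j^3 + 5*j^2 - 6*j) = (j - 8)/(j + 6)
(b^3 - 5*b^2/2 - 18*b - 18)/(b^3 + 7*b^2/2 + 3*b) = (b - 6)/b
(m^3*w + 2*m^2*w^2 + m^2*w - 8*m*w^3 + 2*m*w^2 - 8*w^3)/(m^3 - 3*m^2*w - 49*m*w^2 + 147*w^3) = w*(m^3 + 2*m^2*w + m^2 - 8*m*w^2 + 2*m*w - 8*w^2)/(m^3 - 3*m^2*w - 49*m*w^2 + 147*w^3)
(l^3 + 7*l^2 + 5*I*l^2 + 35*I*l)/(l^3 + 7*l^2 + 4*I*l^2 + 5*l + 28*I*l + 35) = l/(l - I)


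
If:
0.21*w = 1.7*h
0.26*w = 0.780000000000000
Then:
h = 0.37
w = 3.00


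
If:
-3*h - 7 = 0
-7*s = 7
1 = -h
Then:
No Solution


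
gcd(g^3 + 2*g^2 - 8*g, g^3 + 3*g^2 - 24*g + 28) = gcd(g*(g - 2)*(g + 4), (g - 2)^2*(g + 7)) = g - 2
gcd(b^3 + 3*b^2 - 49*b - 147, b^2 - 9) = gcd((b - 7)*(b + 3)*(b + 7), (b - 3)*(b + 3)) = b + 3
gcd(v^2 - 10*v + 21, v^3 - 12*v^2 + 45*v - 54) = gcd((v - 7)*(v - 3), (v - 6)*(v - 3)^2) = v - 3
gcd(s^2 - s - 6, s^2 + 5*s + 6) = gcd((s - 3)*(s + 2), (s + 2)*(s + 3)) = s + 2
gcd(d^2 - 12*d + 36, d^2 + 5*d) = 1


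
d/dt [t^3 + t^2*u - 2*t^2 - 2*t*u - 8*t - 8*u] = 3*t^2 + 2*t*u - 4*t - 2*u - 8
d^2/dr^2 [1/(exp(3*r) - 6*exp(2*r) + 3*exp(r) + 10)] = 3*((-3*exp(2*r) + 8*exp(r) - 1)*(exp(3*r) - 6*exp(2*r) + 3*exp(r) + 10) + 6*(exp(2*r) - 4*exp(r) + 1)^2*exp(r))*exp(r)/(exp(3*r) - 6*exp(2*r) + 3*exp(r) + 10)^3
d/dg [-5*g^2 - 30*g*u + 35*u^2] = -10*g - 30*u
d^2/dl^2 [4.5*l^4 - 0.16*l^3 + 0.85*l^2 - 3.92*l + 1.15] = 54.0*l^2 - 0.96*l + 1.7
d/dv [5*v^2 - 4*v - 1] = 10*v - 4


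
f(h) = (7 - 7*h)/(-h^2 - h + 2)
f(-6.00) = -1.75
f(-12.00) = -0.70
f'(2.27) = -0.38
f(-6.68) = -1.50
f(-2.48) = -14.58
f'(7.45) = -0.08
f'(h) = (7 - 7*h)*(2*h + 1)/(-h^2 - h + 2)^2 - 7/(-h^2 - h + 2)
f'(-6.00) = -0.44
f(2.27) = 1.64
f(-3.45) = -4.83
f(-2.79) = -8.86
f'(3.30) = -0.25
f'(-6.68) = -0.32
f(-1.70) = 23.33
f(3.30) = 1.32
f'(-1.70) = -77.78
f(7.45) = 0.74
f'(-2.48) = -30.38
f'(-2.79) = -11.22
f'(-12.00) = -0.07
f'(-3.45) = -3.33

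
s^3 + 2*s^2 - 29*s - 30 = (s - 5)*(s + 1)*(s + 6)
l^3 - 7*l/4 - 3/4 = (l - 3/2)*(l + 1/2)*(l + 1)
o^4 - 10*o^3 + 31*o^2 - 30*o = o*(o - 5)*(o - 3)*(o - 2)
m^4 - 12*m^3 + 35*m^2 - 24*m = m*(m - 8)*(m - 3)*(m - 1)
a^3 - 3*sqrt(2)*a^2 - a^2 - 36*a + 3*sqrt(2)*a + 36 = (a - 1)*(a - 6*sqrt(2))*(a + 3*sqrt(2))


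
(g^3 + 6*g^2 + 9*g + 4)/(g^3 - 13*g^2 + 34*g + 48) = (g^2 + 5*g + 4)/(g^2 - 14*g + 48)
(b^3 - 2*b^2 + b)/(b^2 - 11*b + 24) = b*(b^2 - 2*b + 1)/(b^2 - 11*b + 24)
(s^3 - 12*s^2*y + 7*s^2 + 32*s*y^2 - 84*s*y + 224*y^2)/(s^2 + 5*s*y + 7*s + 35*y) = (s^2 - 12*s*y + 32*y^2)/(s + 5*y)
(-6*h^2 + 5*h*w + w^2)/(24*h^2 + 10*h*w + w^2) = (-h + w)/(4*h + w)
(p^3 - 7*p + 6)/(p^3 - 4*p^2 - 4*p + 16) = (p^2 + 2*p - 3)/(p^2 - 2*p - 8)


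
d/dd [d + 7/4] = 1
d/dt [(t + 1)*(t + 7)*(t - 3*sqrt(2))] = 3*t^2 - 6*sqrt(2)*t + 16*t - 24*sqrt(2) + 7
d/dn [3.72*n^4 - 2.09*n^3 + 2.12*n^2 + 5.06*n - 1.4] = 14.88*n^3 - 6.27*n^2 + 4.24*n + 5.06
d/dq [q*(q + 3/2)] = 2*q + 3/2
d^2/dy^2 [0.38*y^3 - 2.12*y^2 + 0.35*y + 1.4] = 2.28*y - 4.24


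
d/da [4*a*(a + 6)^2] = 12*(a + 2)*(a + 6)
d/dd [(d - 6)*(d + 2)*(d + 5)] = 3*d^2 + 2*d - 32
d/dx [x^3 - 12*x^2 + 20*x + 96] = 3*x^2 - 24*x + 20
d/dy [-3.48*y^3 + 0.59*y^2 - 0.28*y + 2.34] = -10.44*y^2 + 1.18*y - 0.28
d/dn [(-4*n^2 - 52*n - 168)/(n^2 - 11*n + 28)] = 8*(12*n^2 + 14*n - 413)/(n^4 - 22*n^3 + 177*n^2 - 616*n + 784)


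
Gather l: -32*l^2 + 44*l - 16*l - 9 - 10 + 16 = -32*l^2 + 28*l - 3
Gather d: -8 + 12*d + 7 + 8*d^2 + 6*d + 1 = 8*d^2 + 18*d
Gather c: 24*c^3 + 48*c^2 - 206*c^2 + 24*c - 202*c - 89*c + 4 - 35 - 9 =24*c^3 - 158*c^2 - 267*c - 40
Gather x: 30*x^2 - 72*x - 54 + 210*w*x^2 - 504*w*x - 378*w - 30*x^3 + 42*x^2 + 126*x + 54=-378*w - 30*x^3 + x^2*(210*w + 72) + x*(54 - 504*w)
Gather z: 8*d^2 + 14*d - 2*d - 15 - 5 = 8*d^2 + 12*d - 20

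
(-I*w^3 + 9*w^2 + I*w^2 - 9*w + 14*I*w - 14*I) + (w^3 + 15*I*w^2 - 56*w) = w^3 - I*w^3 + 9*w^2 + 16*I*w^2 - 65*w + 14*I*w - 14*I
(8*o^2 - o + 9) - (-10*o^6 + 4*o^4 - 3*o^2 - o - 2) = 10*o^6 - 4*o^4 + 11*o^2 + 11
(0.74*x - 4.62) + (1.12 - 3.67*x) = -2.93*x - 3.5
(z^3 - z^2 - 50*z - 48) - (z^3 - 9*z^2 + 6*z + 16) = 8*z^2 - 56*z - 64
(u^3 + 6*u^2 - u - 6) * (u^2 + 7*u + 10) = u^5 + 13*u^4 + 51*u^3 + 47*u^2 - 52*u - 60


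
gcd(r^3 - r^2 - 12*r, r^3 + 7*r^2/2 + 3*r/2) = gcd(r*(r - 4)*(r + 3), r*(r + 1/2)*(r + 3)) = r^2 + 3*r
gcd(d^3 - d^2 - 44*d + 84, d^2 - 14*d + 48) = d - 6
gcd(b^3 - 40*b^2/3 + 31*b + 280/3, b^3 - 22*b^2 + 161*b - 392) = b^2 - 15*b + 56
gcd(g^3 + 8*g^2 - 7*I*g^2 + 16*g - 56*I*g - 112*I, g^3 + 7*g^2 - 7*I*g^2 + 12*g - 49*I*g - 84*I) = g^2 + g*(4 - 7*I) - 28*I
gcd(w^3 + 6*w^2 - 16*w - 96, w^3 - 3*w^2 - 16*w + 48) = w^2 - 16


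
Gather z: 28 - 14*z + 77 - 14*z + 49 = 154 - 28*z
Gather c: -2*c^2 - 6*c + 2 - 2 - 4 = -2*c^2 - 6*c - 4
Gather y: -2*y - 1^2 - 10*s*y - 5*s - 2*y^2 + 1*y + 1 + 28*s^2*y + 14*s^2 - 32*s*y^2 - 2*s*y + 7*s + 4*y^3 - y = 14*s^2 + 2*s + 4*y^3 + y^2*(-32*s - 2) + y*(28*s^2 - 12*s - 2)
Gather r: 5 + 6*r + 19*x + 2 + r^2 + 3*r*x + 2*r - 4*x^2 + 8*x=r^2 + r*(3*x + 8) - 4*x^2 + 27*x + 7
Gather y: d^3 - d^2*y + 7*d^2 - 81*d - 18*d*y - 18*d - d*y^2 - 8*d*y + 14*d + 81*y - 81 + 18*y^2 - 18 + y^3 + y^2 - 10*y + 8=d^3 + 7*d^2 - 85*d + y^3 + y^2*(19 - d) + y*(-d^2 - 26*d + 71) - 91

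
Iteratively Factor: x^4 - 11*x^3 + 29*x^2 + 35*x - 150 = (x - 5)*(x^3 - 6*x^2 - x + 30) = (x - 5)*(x + 2)*(x^2 - 8*x + 15) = (x - 5)*(x - 3)*(x + 2)*(x - 5)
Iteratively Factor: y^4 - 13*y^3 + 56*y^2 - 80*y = (y - 4)*(y^3 - 9*y^2 + 20*y) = (y - 5)*(y - 4)*(y^2 - 4*y) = y*(y - 5)*(y - 4)*(y - 4)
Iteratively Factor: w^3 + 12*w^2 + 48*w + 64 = (w + 4)*(w^2 + 8*w + 16) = (w + 4)^2*(w + 4)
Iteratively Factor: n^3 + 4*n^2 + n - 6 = (n + 3)*(n^2 + n - 2) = (n + 2)*(n + 3)*(n - 1)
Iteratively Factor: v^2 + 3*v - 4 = (v - 1)*(v + 4)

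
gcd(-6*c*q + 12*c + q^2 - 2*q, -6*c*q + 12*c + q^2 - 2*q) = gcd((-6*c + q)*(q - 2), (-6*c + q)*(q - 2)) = -6*c*q + 12*c + q^2 - 2*q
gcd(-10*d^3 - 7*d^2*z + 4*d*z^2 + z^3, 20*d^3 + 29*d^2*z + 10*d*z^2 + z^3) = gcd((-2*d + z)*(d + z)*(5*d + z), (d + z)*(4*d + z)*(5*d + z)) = 5*d^2 + 6*d*z + z^2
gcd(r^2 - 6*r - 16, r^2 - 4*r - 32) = r - 8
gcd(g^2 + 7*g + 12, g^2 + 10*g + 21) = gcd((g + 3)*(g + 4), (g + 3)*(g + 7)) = g + 3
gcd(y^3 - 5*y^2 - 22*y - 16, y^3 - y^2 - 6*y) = y + 2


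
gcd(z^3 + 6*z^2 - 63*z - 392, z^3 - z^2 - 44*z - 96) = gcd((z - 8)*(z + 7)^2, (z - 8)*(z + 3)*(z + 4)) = z - 8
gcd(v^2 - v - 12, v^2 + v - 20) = v - 4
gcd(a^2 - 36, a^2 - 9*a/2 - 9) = a - 6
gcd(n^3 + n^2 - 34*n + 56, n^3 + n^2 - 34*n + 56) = n^3 + n^2 - 34*n + 56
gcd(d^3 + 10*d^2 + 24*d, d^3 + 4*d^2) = d^2 + 4*d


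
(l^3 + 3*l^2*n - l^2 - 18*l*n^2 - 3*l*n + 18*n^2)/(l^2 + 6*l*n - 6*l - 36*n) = (l^2 - 3*l*n - l + 3*n)/(l - 6)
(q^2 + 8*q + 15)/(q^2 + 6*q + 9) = (q + 5)/(q + 3)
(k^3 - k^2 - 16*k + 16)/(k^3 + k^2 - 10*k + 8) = (k - 4)/(k - 2)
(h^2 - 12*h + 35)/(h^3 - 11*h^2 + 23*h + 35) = 1/(h + 1)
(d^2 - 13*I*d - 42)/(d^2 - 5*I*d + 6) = (d - 7*I)/(d + I)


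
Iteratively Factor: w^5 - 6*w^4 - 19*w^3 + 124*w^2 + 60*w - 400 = (w + 2)*(w^4 - 8*w^3 - 3*w^2 + 130*w - 200) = (w - 5)*(w + 2)*(w^3 - 3*w^2 - 18*w + 40) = (w - 5)*(w + 2)*(w + 4)*(w^2 - 7*w + 10) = (w - 5)^2*(w + 2)*(w + 4)*(w - 2)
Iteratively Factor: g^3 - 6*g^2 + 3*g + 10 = (g + 1)*(g^2 - 7*g + 10) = (g - 5)*(g + 1)*(g - 2)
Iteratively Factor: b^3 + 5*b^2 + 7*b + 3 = (b + 1)*(b^2 + 4*b + 3) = (b + 1)^2*(b + 3)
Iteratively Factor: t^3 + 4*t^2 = (t)*(t^2 + 4*t) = t*(t + 4)*(t)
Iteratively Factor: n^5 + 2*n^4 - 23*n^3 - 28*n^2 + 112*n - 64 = (n - 1)*(n^4 + 3*n^3 - 20*n^2 - 48*n + 64) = (n - 1)^2*(n^3 + 4*n^2 - 16*n - 64) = (n - 1)^2*(n + 4)*(n^2 - 16) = (n - 1)^2*(n + 4)^2*(n - 4)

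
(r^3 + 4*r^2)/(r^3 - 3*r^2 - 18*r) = r*(r + 4)/(r^2 - 3*r - 18)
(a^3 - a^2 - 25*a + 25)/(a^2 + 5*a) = a - 6 + 5/a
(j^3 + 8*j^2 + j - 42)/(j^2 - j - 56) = (j^2 + j - 6)/(j - 8)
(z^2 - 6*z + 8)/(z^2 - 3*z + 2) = (z - 4)/(z - 1)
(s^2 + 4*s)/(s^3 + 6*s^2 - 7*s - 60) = s/(s^2 + 2*s - 15)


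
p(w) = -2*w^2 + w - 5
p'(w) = 1 - 4*w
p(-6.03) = -83.75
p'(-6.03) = 25.12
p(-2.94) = -25.23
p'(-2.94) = 12.76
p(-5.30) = -66.48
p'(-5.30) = 22.20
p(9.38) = -171.59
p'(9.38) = -36.52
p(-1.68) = -12.32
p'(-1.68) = 7.72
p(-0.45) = -5.86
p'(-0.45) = 2.80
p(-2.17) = -16.59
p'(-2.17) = 9.68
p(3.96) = -32.40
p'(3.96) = -14.84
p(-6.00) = -83.00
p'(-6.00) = 25.00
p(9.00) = -158.00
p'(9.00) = -35.00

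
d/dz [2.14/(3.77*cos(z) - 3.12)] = 8.0678*sin(z)/(3.77*cos(z) - 3.12)^2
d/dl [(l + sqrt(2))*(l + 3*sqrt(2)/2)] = 2*l + 5*sqrt(2)/2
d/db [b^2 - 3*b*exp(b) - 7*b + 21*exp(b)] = -3*b*exp(b) + 2*b + 18*exp(b) - 7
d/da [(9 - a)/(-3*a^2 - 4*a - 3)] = 3*(-a^2 + 18*a + 13)/(9*a^4 + 24*a^3 + 34*a^2 + 24*a + 9)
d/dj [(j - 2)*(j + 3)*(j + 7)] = 3*j^2 + 16*j + 1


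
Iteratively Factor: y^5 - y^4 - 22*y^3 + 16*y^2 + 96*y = (y)*(y^4 - y^3 - 22*y^2 + 16*y + 96) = y*(y + 2)*(y^3 - 3*y^2 - 16*y + 48) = y*(y - 4)*(y + 2)*(y^2 + y - 12) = y*(y - 4)*(y + 2)*(y + 4)*(y - 3)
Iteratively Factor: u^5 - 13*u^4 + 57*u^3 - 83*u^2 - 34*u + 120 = (u + 1)*(u^4 - 14*u^3 + 71*u^2 - 154*u + 120) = (u - 4)*(u + 1)*(u^3 - 10*u^2 + 31*u - 30) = (u - 4)*(u - 2)*(u + 1)*(u^2 - 8*u + 15) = (u - 4)*(u - 3)*(u - 2)*(u + 1)*(u - 5)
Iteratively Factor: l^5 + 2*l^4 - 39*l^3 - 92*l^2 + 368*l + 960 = (l + 3)*(l^4 - l^3 - 36*l^2 + 16*l + 320) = (l - 4)*(l + 3)*(l^3 + 3*l^2 - 24*l - 80) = (l - 4)*(l + 3)*(l + 4)*(l^2 - l - 20) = (l - 5)*(l - 4)*(l + 3)*(l + 4)*(l + 4)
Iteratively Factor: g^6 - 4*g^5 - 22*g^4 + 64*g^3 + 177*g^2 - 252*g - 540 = (g + 2)*(g^5 - 6*g^4 - 10*g^3 + 84*g^2 + 9*g - 270) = (g - 3)*(g + 2)*(g^4 - 3*g^3 - 19*g^2 + 27*g + 90) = (g - 5)*(g - 3)*(g + 2)*(g^3 + 2*g^2 - 9*g - 18) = (g - 5)*(g - 3)*(g + 2)^2*(g^2 - 9) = (g - 5)*(g - 3)^2*(g + 2)^2*(g + 3)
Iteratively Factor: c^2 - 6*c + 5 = (c - 5)*(c - 1)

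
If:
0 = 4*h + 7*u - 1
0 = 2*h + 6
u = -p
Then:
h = -3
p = -13/7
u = 13/7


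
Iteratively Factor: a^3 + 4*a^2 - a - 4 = (a + 4)*(a^2 - 1) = (a + 1)*(a + 4)*(a - 1)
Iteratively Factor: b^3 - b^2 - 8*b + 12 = (b - 2)*(b^2 + b - 6) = (b - 2)*(b + 3)*(b - 2)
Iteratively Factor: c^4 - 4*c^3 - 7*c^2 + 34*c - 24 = (c + 3)*(c^3 - 7*c^2 + 14*c - 8) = (c - 2)*(c + 3)*(c^2 - 5*c + 4) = (c - 2)*(c - 1)*(c + 3)*(c - 4)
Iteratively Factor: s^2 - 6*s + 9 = (s - 3)*(s - 3)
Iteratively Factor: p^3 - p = (p)*(p^2 - 1) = p*(p - 1)*(p + 1)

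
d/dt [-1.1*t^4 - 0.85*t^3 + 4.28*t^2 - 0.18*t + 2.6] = -4.4*t^3 - 2.55*t^2 + 8.56*t - 0.18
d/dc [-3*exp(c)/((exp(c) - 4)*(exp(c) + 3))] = 3*(exp(2*c) + 12)*exp(c)/(exp(4*c) - 2*exp(3*c) - 23*exp(2*c) + 24*exp(c) + 144)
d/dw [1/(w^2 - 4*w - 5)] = 2*(2 - w)/(-w^2 + 4*w + 5)^2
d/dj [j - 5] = 1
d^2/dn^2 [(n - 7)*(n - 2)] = 2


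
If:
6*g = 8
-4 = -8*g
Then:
No Solution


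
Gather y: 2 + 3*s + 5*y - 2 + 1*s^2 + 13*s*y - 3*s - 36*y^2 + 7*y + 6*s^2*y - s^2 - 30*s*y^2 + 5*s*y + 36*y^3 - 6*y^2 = 36*y^3 + y^2*(-30*s - 42) + y*(6*s^2 + 18*s + 12)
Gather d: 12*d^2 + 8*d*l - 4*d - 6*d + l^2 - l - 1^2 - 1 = 12*d^2 + d*(8*l - 10) + l^2 - l - 2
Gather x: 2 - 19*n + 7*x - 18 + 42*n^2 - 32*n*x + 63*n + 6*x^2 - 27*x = 42*n^2 + 44*n + 6*x^2 + x*(-32*n - 20) - 16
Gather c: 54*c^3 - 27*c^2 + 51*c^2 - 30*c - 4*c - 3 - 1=54*c^3 + 24*c^2 - 34*c - 4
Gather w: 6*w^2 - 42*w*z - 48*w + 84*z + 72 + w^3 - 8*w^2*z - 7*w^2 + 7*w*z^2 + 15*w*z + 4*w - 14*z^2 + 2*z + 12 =w^3 + w^2*(-8*z - 1) + w*(7*z^2 - 27*z - 44) - 14*z^2 + 86*z + 84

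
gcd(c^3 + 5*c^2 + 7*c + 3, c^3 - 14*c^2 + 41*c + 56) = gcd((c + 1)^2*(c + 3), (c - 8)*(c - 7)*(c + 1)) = c + 1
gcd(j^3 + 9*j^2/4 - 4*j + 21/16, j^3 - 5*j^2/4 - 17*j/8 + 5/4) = j - 1/2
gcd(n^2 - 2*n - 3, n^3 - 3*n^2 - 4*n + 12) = n - 3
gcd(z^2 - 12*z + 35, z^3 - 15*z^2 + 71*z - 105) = z^2 - 12*z + 35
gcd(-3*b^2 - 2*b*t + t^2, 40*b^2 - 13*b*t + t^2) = 1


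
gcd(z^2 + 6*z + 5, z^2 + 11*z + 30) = z + 5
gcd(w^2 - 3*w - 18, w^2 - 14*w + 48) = w - 6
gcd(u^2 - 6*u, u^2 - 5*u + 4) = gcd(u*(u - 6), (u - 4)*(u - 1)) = 1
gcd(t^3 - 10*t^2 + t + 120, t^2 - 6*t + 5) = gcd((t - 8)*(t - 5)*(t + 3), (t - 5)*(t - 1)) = t - 5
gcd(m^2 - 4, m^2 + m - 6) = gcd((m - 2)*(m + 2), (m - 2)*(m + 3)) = m - 2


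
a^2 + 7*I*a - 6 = (a + I)*(a + 6*I)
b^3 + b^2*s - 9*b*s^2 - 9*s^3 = (b - 3*s)*(b + s)*(b + 3*s)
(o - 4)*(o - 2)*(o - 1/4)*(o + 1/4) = o^4 - 6*o^3 + 127*o^2/16 + 3*o/8 - 1/2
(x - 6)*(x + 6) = x^2 - 36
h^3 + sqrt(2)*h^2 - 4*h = h*(h - sqrt(2))*(h + 2*sqrt(2))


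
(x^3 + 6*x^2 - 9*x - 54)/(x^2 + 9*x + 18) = x - 3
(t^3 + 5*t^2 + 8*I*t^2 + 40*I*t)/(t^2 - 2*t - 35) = t*(t + 8*I)/(t - 7)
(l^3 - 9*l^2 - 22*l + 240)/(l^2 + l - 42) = (l^2 - 3*l - 40)/(l + 7)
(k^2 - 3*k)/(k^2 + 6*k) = (k - 3)/(k + 6)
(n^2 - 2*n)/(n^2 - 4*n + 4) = n/(n - 2)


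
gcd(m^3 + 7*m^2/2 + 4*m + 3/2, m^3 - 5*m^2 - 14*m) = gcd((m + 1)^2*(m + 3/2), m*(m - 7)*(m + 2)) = 1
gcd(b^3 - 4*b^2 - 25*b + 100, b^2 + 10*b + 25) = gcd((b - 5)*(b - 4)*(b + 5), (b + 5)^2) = b + 5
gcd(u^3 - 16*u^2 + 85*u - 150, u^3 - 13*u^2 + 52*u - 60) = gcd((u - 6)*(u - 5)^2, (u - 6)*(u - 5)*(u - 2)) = u^2 - 11*u + 30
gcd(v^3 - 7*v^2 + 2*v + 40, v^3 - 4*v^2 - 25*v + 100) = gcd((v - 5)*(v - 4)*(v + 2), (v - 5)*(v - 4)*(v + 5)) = v^2 - 9*v + 20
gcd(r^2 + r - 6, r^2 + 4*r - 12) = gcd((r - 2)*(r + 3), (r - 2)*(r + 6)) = r - 2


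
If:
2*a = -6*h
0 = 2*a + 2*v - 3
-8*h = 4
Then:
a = 3/2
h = -1/2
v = 0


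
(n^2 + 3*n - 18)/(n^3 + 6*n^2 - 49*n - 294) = (n - 3)/(n^2 - 49)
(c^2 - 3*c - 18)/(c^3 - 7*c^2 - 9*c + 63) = (c - 6)/(c^2 - 10*c + 21)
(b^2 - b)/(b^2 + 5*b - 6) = b/(b + 6)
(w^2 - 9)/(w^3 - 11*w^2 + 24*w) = (w + 3)/(w*(w - 8))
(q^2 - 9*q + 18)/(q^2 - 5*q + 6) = (q - 6)/(q - 2)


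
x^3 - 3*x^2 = x^2*(x - 3)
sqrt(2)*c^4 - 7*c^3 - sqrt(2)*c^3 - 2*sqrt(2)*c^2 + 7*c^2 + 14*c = c*(c - 2)*(c - 7*sqrt(2)/2)*(sqrt(2)*c + sqrt(2))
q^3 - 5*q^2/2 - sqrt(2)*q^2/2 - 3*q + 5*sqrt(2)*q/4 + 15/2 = (q - 5/2)*(q - 3*sqrt(2)/2)*(q + sqrt(2))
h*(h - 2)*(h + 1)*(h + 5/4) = h^4 + h^3/4 - 13*h^2/4 - 5*h/2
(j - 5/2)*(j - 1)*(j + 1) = j^3 - 5*j^2/2 - j + 5/2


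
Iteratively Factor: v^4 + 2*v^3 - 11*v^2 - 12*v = (v + 1)*(v^3 + v^2 - 12*v) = v*(v + 1)*(v^2 + v - 12) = v*(v + 1)*(v + 4)*(v - 3)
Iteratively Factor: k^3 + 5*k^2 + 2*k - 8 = (k - 1)*(k^2 + 6*k + 8) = (k - 1)*(k + 4)*(k + 2)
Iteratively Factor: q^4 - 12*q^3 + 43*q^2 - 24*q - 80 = (q + 1)*(q^3 - 13*q^2 + 56*q - 80) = (q - 4)*(q + 1)*(q^2 - 9*q + 20) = (q - 4)^2*(q + 1)*(q - 5)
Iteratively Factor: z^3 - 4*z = (z)*(z^2 - 4) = z*(z - 2)*(z + 2)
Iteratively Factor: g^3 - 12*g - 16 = (g - 4)*(g^2 + 4*g + 4) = (g - 4)*(g + 2)*(g + 2)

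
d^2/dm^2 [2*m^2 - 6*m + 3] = 4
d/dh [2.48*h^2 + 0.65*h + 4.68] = 4.96*h + 0.65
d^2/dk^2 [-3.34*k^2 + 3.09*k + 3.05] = -6.68000000000000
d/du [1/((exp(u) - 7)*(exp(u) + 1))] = 2*(3 - exp(u))*exp(u)/(exp(4*u) - 12*exp(3*u) + 22*exp(2*u) + 84*exp(u) + 49)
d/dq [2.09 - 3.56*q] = -3.56000000000000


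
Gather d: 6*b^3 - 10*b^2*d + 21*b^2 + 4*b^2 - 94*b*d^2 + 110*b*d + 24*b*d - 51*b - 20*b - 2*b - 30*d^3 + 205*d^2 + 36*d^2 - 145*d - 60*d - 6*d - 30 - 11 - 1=6*b^3 + 25*b^2 - 73*b - 30*d^3 + d^2*(241 - 94*b) + d*(-10*b^2 + 134*b - 211) - 42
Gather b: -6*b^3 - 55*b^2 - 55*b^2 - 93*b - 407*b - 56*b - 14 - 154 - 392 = -6*b^3 - 110*b^2 - 556*b - 560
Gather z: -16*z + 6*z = -10*z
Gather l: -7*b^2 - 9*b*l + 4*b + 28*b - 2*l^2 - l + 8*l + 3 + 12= -7*b^2 + 32*b - 2*l^2 + l*(7 - 9*b) + 15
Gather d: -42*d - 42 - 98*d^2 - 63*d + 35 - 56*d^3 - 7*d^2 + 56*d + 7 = -56*d^3 - 105*d^2 - 49*d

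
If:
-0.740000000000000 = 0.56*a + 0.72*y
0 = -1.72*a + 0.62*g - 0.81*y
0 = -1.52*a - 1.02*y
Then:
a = 1.44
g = 1.19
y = -2.15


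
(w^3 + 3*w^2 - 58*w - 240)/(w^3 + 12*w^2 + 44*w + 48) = (w^2 - 3*w - 40)/(w^2 + 6*w + 8)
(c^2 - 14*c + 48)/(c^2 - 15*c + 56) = (c - 6)/(c - 7)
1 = 1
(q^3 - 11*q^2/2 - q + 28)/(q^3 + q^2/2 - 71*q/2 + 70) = (2*q^2 - 3*q - 14)/(2*q^2 + 9*q - 35)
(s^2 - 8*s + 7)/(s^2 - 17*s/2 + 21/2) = 2*(s - 1)/(2*s - 3)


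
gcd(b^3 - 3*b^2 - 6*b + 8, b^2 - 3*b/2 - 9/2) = 1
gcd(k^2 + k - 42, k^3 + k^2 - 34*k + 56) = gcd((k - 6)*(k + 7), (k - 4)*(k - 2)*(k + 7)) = k + 7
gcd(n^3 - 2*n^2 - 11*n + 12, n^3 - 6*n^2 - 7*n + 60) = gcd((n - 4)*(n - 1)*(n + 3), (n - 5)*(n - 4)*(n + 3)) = n^2 - n - 12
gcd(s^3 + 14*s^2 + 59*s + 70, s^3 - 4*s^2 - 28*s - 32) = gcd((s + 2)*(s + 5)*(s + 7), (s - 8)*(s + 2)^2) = s + 2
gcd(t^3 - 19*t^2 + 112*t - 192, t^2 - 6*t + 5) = 1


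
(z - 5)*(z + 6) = z^2 + z - 30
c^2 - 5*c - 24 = (c - 8)*(c + 3)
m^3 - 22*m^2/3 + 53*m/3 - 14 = (m - 3)*(m - 7/3)*(m - 2)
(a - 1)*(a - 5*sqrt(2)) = a^2 - 5*sqrt(2)*a - a + 5*sqrt(2)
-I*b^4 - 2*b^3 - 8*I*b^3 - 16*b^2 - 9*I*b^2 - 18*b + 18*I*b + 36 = (b + 3)*(b + 6)*(b - 2*I)*(-I*b + I)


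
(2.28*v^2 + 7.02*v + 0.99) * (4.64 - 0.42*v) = -0.9576*v^3 + 7.6308*v^2 + 32.157*v + 4.5936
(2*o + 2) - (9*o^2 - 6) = -9*o^2 + 2*o + 8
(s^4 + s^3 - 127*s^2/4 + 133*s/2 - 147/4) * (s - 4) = s^5 - 3*s^4 - 143*s^3/4 + 387*s^2/2 - 1211*s/4 + 147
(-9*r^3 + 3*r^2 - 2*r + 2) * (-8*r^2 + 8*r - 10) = 72*r^5 - 96*r^4 + 130*r^3 - 62*r^2 + 36*r - 20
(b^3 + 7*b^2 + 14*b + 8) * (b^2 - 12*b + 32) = b^5 - 5*b^4 - 38*b^3 + 64*b^2 + 352*b + 256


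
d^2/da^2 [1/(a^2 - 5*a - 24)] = 2*(a^2 - 5*a - (2*a - 5)^2 - 24)/(-a^2 + 5*a + 24)^3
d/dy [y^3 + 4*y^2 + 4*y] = 3*y^2 + 8*y + 4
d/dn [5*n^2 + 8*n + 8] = 10*n + 8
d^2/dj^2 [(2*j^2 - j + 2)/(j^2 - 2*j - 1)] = 2*(3*j^3 + 12*j^2 - 15*j + 14)/(j^6 - 6*j^5 + 9*j^4 + 4*j^3 - 9*j^2 - 6*j - 1)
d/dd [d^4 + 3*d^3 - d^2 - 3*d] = 4*d^3 + 9*d^2 - 2*d - 3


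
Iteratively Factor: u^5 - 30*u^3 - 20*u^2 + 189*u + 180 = (u + 4)*(u^4 - 4*u^3 - 14*u^2 + 36*u + 45) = (u - 3)*(u + 4)*(u^3 - u^2 - 17*u - 15) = (u - 3)*(u + 3)*(u + 4)*(u^2 - 4*u - 5) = (u - 3)*(u + 1)*(u + 3)*(u + 4)*(u - 5)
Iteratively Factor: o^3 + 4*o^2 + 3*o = (o)*(o^2 + 4*o + 3) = o*(o + 3)*(o + 1)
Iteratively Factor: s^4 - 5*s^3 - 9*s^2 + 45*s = (s - 5)*(s^3 - 9*s) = (s - 5)*(s + 3)*(s^2 - 3*s) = s*(s - 5)*(s + 3)*(s - 3)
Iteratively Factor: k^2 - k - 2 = (k - 2)*(k + 1)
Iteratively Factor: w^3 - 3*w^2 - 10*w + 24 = (w - 2)*(w^2 - w - 12) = (w - 2)*(w + 3)*(w - 4)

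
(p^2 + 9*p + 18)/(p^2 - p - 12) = (p + 6)/(p - 4)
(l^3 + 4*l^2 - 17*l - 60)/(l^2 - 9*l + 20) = (l^2 + 8*l + 15)/(l - 5)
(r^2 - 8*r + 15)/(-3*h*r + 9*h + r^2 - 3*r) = (r - 5)/(-3*h + r)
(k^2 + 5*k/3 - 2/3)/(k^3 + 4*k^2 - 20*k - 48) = (k - 1/3)/(k^2 + 2*k - 24)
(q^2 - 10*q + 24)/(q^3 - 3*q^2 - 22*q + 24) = (q - 4)/(q^2 + 3*q - 4)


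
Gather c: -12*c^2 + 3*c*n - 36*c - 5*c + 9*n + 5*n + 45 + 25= -12*c^2 + c*(3*n - 41) + 14*n + 70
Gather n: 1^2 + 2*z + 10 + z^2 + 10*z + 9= z^2 + 12*z + 20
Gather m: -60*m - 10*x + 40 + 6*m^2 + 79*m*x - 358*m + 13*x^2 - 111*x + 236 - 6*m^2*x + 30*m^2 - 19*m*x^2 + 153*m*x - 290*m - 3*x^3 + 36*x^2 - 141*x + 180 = m^2*(36 - 6*x) + m*(-19*x^2 + 232*x - 708) - 3*x^3 + 49*x^2 - 262*x + 456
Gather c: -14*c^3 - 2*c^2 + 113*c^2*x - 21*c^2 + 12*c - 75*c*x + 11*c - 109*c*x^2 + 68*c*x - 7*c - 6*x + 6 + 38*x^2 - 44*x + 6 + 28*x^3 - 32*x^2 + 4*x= -14*c^3 + c^2*(113*x - 23) + c*(-109*x^2 - 7*x + 16) + 28*x^3 + 6*x^2 - 46*x + 12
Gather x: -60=-60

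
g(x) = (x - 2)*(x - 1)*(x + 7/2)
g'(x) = (x - 2)*(x - 1) + (x - 2)*(x + 7/2) + (x - 1)*(x + 7/2)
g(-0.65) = 12.46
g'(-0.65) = -7.88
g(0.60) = 2.30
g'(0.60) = -6.82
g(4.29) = 58.69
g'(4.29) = 51.00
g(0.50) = 3.00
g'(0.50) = -7.25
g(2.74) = 8.03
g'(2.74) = 16.76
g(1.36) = -1.12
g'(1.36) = -1.59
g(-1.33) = 16.84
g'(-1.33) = -4.52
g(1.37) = -1.14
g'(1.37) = -1.50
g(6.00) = 190.00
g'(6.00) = 105.50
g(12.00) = 1705.00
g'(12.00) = 435.50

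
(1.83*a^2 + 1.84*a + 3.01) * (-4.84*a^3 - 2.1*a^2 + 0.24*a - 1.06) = -8.8572*a^5 - 12.7486*a^4 - 17.9932*a^3 - 7.8192*a^2 - 1.228*a - 3.1906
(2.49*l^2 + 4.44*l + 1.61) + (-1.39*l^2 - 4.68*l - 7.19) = 1.1*l^2 - 0.239999999999999*l - 5.58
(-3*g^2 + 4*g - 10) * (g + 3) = -3*g^3 - 5*g^2 + 2*g - 30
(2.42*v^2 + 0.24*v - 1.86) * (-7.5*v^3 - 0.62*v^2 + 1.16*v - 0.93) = -18.15*v^5 - 3.3004*v^4 + 16.6084*v^3 - 0.819*v^2 - 2.3808*v + 1.7298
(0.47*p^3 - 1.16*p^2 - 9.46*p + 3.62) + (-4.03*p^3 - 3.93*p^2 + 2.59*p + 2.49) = -3.56*p^3 - 5.09*p^2 - 6.87*p + 6.11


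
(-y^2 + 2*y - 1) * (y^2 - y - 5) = -y^4 + 3*y^3 + 2*y^2 - 9*y + 5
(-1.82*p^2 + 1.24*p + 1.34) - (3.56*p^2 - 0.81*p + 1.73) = -5.38*p^2 + 2.05*p - 0.39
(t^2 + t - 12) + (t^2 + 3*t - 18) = 2*t^2 + 4*t - 30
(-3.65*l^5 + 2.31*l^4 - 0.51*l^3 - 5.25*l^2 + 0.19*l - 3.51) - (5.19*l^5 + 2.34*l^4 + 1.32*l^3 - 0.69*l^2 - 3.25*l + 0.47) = -8.84*l^5 - 0.0299999999999998*l^4 - 1.83*l^3 - 4.56*l^2 + 3.44*l - 3.98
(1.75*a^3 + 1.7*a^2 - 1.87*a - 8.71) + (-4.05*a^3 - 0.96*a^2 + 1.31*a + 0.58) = -2.3*a^3 + 0.74*a^2 - 0.56*a - 8.13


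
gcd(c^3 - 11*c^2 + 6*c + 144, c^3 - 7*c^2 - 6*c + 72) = c^2 - 3*c - 18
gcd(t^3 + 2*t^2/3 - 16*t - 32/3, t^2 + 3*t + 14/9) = t + 2/3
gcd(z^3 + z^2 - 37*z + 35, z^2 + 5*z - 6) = z - 1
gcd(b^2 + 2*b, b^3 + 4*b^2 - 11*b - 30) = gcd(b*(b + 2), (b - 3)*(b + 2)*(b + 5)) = b + 2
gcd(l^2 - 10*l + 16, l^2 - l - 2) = l - 2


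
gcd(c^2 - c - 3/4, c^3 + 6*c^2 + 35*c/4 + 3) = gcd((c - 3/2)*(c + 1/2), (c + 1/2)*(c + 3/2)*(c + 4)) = c + 1/2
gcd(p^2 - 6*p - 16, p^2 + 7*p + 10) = p + 2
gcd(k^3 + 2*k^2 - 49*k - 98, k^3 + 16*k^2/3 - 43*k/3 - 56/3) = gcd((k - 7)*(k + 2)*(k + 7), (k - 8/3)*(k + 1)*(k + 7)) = k + 7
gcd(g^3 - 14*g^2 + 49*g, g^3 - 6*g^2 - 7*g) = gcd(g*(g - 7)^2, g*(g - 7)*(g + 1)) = g^2 - 7*g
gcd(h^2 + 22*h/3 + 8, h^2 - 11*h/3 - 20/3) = h + 4/3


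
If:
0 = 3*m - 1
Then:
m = 1/3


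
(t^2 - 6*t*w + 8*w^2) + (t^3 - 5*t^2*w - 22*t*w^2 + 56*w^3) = t^3 - 5*t^2*w + t^2 - 22*t*w^2 - 6*t*w + 56*w^3 + 8*w^2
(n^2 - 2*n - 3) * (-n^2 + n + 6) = -n^4 + 3*n^3 + 7*n^2 - 15*n - 18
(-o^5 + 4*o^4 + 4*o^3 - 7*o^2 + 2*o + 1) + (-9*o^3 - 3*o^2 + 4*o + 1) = -o^5 + 4*o^4 - 5*o^3 - 10*o^2 + 6*o + 2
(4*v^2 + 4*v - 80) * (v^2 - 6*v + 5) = 4*v^4 - 20*v^3 - 84*v^2 + 500*v - 400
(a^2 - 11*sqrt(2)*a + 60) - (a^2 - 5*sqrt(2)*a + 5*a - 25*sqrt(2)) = -6*sqrt(2)*a - 5*a + 25*sqrt(2) + 60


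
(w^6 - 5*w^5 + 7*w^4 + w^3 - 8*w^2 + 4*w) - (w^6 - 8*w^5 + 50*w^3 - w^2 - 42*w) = 3*w^5 + 7*w^4 - 49*w^3 - 7*w^2 + 46*w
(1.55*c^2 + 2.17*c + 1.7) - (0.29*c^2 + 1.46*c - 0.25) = 1.26*c^2 + 0.71*c + 1.95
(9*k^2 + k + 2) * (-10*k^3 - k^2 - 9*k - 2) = -90*k^5 - 19*k^4 - 102*k^3 - 29*k^2 - 20*k - 4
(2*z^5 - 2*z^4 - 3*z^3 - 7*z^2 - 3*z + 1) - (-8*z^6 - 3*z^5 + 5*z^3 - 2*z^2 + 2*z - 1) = 8*z^6 + 5*z^5 - 2*z^4 - 8*z^3 - 5*z^2 - 5*z + 2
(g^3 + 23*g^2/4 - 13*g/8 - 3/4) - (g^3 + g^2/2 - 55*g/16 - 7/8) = 21*g^2/4 + 29*g/16 + 1/8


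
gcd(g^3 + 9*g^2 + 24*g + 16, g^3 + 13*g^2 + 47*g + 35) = g + 1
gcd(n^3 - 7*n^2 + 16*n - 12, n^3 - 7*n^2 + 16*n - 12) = n^3 - 7*n^2 + 16*n - 12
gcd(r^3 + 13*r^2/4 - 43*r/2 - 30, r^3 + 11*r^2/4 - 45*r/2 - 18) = r^2 + 2*r - 24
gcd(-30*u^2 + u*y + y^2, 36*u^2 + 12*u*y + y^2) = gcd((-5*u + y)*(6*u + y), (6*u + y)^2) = 6*u + y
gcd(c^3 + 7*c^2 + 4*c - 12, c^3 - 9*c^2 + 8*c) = c - 1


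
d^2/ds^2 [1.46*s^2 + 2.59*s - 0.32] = 2.92000000000000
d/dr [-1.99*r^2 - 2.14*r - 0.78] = -3.98*r - 2.14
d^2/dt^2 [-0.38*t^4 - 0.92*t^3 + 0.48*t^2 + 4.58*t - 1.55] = -4.56*t^2 - 5.52*t + 0.96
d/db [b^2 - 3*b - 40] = 2*b - 3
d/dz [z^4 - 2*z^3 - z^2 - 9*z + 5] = 4*z^3 - 6*z^2 - 2*z - 9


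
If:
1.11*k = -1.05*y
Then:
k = -0.945945945945946*y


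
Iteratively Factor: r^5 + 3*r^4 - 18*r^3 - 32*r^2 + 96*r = (r - 2)*(r^4 + 5*r^3 - 8*r^2 - 48*r) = (r - 2)*(r + 4)*(r^3 + r^2 - 12*r) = (r - 3)*(r - 2)*(r + 4)*(r^2 + 4*r) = r*(r - 3)*(r - 2)*(r + 4)*(r + 4)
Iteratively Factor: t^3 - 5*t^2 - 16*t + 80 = (t + 4)*(t^2 - 9*t + 20) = (t - 4)*(t + 4)*(t - 5)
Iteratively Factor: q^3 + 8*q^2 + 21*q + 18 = (q + 3)*(q^2 + 5*q + 6) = (q + 2)*(q + 3)*(q + 3)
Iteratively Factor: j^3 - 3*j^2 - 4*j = (j - 4)*(j^2 + j) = (j - 4)*(j + 1)*(j)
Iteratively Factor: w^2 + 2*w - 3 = (w - 1)*(w + 3)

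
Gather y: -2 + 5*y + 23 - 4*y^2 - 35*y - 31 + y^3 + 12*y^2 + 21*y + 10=y^3 + 8*y^2 - 9*y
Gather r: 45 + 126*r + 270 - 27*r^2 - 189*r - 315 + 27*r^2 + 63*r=0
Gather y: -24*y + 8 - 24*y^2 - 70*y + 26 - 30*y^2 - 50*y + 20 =-54*y^2 - 144*y + 54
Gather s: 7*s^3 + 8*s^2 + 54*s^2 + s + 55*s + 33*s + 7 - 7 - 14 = 7*s^3 + 62*s^2 + 89*s - 14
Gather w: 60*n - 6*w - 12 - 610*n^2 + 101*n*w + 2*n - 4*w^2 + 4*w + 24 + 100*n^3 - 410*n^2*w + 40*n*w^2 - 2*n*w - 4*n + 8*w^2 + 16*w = 100*n^3 - 610*n^2 + 58*n + w^2*(40*n + 4) + w*(-410*n^2 + 99*n + 14) + 12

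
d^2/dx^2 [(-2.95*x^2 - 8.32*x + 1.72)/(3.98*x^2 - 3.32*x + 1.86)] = (-5.6843418860808e-14*x^4 - 341.544496*x^3 + 294.502488*x^2 + 233.183424*x - 110.715544)/(63.044792*x^6 - 157.770384*x^5 + 219.996888*x^4 - 184.058144*x^3 + 102.812616*x^2 - 34.457616*x + 6.434856)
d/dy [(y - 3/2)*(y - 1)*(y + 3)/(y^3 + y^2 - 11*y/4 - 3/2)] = 2*(y^2 + 16*y + 19)/(4*y^4 + 20*y^3 + 33*y^2 + 20*y + 4)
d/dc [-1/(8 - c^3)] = -3*c^2/(c^3 - 8)^2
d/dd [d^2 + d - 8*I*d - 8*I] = 2*d + 1 - 8*I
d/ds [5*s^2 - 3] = 10*s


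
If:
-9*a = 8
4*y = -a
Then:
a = -8/9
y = 2/9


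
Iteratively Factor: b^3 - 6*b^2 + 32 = (b + 2)*(b^2 - 8*b + 16) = (b - 4)*(b + 2)*(b - 4)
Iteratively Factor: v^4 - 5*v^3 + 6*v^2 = (v - 3)*(v^3 - 2*v^2) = v*(v - 3)*(v^2 - 2*v) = v*(v - 3)*(v - 2)*(v)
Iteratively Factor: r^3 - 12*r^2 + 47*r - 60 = (r - 4)*(r^2 - 8*r + 15) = (r - 5)*(r - 4)*(r - 3)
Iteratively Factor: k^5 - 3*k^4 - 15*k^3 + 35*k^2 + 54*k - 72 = (k - 3)*(k^4 - 15*k^2 - 10*k + 24) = (k - 4)*(k - 3)*(k^3 + 4*k^2 + k - 6) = (k - 4)*(k - 3)*(k - 1)*(k^2 + 5*k + 6) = (k - 4)*(k - 3)*(k - 1)*(k + 2)*(k + 3)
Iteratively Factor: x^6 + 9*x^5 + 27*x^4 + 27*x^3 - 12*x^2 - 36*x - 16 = (x + 1)*(x^5 + 8*x^4 + 19*x^3 + 8*x^2 - 20*x - 16) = (x + 1)*(x + 2)*(x^4 + 6*x^3 + 7*x^2 - 6*x - 8) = (x - 1)*(x + 1)*(x + 2)*(x^3 + 7*x^2 + 14*x + 8) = (x - 1)*(x + 1)^2*(x + 2)*(x^2 + 6*x + 8) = (x - 1)*(x + 1)^2*(x + 2)^2*(x + 4)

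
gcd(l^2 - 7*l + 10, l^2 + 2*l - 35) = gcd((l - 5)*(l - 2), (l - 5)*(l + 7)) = l - 5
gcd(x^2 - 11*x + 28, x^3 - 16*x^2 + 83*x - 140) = x^2 - 11*x + 28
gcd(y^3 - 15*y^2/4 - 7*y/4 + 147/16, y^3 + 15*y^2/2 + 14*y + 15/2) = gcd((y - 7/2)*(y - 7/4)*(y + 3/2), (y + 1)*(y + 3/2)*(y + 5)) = y + 3/2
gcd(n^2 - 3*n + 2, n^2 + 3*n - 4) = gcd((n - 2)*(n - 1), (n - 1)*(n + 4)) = n - 1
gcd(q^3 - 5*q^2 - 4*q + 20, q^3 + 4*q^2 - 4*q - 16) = q^2 - 4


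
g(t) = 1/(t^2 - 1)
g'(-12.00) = 0.00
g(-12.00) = 0.01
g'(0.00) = 0.00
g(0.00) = -1.00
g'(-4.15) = 0.03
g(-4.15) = 0.06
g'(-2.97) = 0.10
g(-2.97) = 0.13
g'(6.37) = -0.01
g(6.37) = 0.03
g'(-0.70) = 5.38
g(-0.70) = -1.96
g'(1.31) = -5.11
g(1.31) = 1.40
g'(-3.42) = 0.06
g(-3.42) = 0.09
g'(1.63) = -1.19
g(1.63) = 0.60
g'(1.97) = -0.47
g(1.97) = 0.35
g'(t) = -2*t/(t^2 - 1)^2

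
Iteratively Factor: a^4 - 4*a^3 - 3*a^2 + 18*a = (a - 3)*(a^3 - a^2 - 6*a) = (a - 3)^2*(a^2 + 2*a) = a*(a - 3)^2*(a + 2)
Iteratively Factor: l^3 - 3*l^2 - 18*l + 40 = (l - 5)*(l^2 + 2*l - 8) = (l - 5)*(l - 2)*(l + 4)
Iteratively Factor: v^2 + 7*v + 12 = (v + 4)*(v + 3)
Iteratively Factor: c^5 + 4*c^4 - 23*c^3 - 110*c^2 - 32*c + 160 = (c - 5)*(c^4 + 9*c^3 + 22*c^2 - 32) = (c - 5)*(c + 4)*(c^3 + 5*c^2 + 2*c - 8) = (c - 5)*(c - 1)*(c + 4)*(c^2 + 6*c + 8) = (c - 5)*(c - 1)*(c + 4)^2*(c + 2)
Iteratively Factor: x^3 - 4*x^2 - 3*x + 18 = (x - 3)*(x^2 - x - 6) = (x - 3)^2*(x + 2)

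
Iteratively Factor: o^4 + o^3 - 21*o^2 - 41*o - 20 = (o - 5)*(o^3 + 6*o^2 + 9*o + 4) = (o - 5)*(o + 1)*(o^2 + 5*o + 4) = (o - 5)*(o + 1)*(o + 4)*(o + 1)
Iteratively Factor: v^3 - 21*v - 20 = (v - 5)*(v^2 + 5*v + 4) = (v - 5)*(v + 4)*(v + 1)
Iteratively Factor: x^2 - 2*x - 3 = (x + 1)*(x - 3)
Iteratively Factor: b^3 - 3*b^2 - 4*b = (b - 4)*(b^2 + b) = b*(b - 4)*(b + 1)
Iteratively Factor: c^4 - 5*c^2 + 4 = (c + 2)*(c^3 - 2*c^2 - c + 2) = (c + 1)*(c + 2)*(c^2 - 3*c + 2) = (c - 1)*(c + 1)*(c + 2)*(c - 2)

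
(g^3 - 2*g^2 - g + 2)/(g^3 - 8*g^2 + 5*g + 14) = (g - 1)/(g - 7)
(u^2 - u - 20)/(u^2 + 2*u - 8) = (u - 5)/(u - 2)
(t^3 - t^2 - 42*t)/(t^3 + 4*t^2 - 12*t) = (t - 7)/(t - 2)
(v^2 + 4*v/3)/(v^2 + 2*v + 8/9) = 3*v/(3*v + 2)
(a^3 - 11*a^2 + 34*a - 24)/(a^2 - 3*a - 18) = (a^2 - 5*a + 4)/(a + 3)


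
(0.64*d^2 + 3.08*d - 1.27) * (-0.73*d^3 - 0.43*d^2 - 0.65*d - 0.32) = -0.4672*d^5 - 2.5236*d^4 - 0.8133*d^3 - 1.6607*d^2 - 0.1601*d + 0.4064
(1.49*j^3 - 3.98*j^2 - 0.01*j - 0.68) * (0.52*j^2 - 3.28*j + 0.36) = 0.7748*j^5 - 6.9568*j^4 + 13.5856*j^3 - 1.7536*j^2 + 2.2268*j - 0.2448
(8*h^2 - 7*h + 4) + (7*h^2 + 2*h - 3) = 15*h^2 - 5*h + 1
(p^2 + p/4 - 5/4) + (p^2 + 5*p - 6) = 2*p^2 + 21*p/4 - 29/4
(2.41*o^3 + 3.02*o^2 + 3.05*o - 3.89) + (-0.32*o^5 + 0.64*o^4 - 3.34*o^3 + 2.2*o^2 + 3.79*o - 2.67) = -0.32*o^5 + 0.64*o^4 - 0.93*o^3 + 5.22*o^2 + 6.84*o - 6.56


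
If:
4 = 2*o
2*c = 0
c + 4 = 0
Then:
No Solution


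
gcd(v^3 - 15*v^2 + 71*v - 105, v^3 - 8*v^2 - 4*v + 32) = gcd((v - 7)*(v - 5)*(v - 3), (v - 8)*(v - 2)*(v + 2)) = 1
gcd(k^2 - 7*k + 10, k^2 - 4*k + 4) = k - 2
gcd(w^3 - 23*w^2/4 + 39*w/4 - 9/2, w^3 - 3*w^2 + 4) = w - 2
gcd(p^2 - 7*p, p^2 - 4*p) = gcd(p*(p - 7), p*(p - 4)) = p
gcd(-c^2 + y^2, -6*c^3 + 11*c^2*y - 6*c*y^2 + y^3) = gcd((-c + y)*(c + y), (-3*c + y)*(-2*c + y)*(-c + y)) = -c + y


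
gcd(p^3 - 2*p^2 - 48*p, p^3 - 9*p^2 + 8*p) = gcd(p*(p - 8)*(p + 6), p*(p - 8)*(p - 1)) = p^2 - 8*p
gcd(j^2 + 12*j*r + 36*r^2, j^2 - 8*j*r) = 1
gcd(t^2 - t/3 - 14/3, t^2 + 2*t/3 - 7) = t - 7/3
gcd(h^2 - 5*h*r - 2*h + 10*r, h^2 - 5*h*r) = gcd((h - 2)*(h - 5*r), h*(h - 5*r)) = -h + 5*r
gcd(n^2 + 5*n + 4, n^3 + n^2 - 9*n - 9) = n + 1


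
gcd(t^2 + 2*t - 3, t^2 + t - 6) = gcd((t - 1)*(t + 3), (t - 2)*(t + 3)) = t + 3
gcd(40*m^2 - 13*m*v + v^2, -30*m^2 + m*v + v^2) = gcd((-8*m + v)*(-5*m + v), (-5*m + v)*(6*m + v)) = -5*m + v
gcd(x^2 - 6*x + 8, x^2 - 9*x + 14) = x - 2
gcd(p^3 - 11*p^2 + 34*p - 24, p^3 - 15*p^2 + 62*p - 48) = p^2 - 7*p + 6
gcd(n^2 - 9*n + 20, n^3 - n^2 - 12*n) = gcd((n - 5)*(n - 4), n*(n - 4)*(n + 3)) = n - 4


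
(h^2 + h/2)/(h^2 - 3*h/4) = 2*(2*h + 1)/(4*h - 3)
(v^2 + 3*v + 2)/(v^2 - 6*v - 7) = (v + 2)/(v - 7)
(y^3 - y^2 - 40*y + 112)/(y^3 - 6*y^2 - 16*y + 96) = (y^2 + 3*y - 28)/(y^2 - 2*y - 24)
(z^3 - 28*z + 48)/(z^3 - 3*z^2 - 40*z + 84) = (z - 4)/(z - 7)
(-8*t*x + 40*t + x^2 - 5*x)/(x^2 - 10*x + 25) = (-8*t + x)/(x - 5)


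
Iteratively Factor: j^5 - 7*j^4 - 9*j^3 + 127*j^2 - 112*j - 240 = (j + 4)*(j^4 - 11*j^3 + 35*j^2 - 13*j - 60) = (j + 1)*(j + 4)*(j^3 - 12*j^2 + 47*j - 60) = (j - 4)*(j + 1)*(j + 4)*(j^2 - 8*j + 15) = (j - 4)*(j - 3)*(j + 1)*(j + 4)*(j - 5)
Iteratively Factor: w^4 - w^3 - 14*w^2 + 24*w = (w)*(w^3 - w^2 - 14*w + 24) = w*(w - 2)*(w^2 + w - 12) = w*(w - 3)*(w - 2)*(w + 4)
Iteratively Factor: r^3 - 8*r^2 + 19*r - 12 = (r - 1)*(r^2 - 7*r + 12) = (r - 3)*(r - 1)*(r - 4)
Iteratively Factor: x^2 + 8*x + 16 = (x + 4)*(x + 4)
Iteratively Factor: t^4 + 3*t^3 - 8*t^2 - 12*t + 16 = (t + 4)*(t^3 - t^2 - 4*t + 4) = (t - 2)*(t + 4)*(t^2 + t - 2) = (t - 2)*(t - 1)*(t + 4)*(t + 2)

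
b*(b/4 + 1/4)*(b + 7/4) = b^3/4 + 11*b^2/16 + 7*b/16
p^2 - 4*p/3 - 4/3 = (p - 2)*(p + 2/3)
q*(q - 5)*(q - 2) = q^3 - 7*q^2 + 10*q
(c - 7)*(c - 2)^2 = c^3 - 11*c^2 + 32*c - 28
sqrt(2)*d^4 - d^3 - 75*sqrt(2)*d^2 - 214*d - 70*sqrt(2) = (d - 7*sqrt(2))*(d + sqrt(2))*(d + 5*sqrt(2))*(sqrt(2)*d + 1)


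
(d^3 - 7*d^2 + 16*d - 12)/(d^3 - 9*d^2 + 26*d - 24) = (d - 2)/(d - 4)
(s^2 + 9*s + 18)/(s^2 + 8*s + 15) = (s + 6)/(s + 5)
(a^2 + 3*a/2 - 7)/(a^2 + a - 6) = (a + 7/2)/(a + 3)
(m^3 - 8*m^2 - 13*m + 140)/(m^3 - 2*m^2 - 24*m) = (m^2 - 12*m + 35)/(m*(m - 6))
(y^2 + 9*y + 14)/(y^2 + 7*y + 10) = (y + 7)/(y + 5)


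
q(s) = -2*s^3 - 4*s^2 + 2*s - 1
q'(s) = -6*s^2 - 8*s + 2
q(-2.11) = -4.24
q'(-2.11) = -7.83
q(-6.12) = 295.38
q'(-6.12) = -173.77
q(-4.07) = 59.44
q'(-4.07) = -64.83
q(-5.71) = 229.50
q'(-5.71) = -147.94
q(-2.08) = -4.47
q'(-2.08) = -7.32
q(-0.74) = -3.86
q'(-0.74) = 4.63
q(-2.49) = 0.10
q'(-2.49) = -15.28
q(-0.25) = -1.72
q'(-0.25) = 3.62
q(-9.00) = 1115.00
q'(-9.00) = -412.00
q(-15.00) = 5819.00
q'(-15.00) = -1228.00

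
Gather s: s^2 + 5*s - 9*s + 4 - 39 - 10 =s^2 - 4*s - 45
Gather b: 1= 1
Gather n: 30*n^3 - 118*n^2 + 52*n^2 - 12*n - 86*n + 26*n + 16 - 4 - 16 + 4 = 30*n^3 - 66*n^2 - 72*n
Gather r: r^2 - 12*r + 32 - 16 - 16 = r^2 - 12*r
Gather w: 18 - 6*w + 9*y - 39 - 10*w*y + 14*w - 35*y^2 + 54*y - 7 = w*(8 - 10*y) - 35*y^2 + 63*y - 28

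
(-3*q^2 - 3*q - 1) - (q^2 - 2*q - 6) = -4*q^2 - q + 5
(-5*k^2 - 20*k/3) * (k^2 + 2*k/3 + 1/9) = -5*k^4 - 10*k^3 - 5*k^2 - 20*k/27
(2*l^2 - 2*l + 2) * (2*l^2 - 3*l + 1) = 4*l^4 - 10*l^3 + 12*l^2 - 8*l + 2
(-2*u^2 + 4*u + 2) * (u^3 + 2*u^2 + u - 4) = -2*u^5 + 8*u^3 + 16*u^2 - 14*u - 8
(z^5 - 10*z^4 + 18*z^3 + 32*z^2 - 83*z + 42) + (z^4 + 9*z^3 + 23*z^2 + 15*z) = z^5 - 9*z^4 + 27*z^3 + 55*z^2 - 68*z + 42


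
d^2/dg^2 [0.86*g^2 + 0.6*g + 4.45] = 1.72000000000000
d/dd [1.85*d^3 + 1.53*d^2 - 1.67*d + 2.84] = 5.55*d^2 + 3.06*d - 1.67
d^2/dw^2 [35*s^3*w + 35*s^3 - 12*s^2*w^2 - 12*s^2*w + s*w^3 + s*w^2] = 2*s*(-12*s + 3*w + 1)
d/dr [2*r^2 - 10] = 4*r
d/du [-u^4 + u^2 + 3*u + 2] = -4*u^3 + 2*u + 3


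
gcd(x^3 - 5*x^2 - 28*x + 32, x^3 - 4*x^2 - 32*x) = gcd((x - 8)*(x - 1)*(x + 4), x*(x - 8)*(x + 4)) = x^2 - 4*x - 32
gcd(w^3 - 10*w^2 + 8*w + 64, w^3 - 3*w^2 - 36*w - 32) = w - 8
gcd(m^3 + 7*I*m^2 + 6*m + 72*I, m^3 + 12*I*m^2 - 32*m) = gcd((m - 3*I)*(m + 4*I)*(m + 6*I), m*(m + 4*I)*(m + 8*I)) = m + 4*I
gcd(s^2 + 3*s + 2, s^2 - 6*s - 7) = s + 1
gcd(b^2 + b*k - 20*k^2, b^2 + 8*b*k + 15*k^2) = b + 5*k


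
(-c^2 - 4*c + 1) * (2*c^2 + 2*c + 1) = -2*c^4 - 10*c^3 - 7*c^2 - 2*c + 1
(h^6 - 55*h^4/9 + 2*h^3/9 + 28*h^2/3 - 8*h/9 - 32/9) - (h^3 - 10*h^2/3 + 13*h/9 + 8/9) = h^6 - 55*h^4/9 - 7*h^3/9 + 38*h^2/3 - 7*h/3 - 40/9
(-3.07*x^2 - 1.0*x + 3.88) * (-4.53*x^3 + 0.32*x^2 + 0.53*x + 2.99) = 13.9071*x^5 + 3.5476*x^4 - 19.5235*x^3 - 8.4677*x^2 - 0.9336*x + 11.6012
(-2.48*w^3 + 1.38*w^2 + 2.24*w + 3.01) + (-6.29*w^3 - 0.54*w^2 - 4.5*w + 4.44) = -8.77*w^3 + 0.84*w^2 - 2.26*w + 7.45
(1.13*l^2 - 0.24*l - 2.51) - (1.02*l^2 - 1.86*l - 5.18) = 0.11*l^2 + 1.62*l + 2.67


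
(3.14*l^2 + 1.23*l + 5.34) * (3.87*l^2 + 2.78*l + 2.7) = 12.1518*l^4 + 13.4893*l^3 + 32.5632*l^2 + 18.1662*l + 14.418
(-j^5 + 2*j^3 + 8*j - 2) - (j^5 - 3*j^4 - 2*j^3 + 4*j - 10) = -2*j^5 + 3*j^4 + 4*j^3 + 4*j + 8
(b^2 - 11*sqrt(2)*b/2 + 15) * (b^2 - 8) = b^4 - 11*sqrt(2)*b^3/2 + 7*b^2 + 44*sqrt(2)*b - 120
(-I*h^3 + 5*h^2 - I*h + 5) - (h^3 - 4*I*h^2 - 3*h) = -h^3 - I*h^3 + 5*h^2 + 4*I*h^2 + 3*h - I*h + 5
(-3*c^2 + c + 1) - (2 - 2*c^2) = -c^2 + c - 1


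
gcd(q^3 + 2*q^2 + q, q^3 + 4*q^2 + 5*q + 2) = q^2 + 2*q + 1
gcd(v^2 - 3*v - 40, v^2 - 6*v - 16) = v - 8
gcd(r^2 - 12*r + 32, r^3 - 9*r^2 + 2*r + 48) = r - 8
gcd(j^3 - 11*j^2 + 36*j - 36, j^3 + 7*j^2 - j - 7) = 1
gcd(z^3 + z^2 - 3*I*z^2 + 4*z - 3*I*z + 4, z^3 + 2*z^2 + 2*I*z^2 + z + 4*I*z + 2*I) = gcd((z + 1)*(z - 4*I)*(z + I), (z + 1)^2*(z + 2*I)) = z + 1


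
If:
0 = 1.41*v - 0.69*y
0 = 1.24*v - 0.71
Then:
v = 0.57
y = 1.17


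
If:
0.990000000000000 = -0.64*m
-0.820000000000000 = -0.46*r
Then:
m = -1.55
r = 1.78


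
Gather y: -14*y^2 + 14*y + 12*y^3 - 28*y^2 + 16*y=12*y^3 - 42*y^2 + 30*y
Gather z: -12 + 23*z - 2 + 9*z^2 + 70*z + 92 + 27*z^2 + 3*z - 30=36*z^2 + 96*z + 48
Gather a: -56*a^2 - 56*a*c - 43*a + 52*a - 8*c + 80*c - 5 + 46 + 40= -56*a^2 + a*(9 - 56*c) + 72*c + 81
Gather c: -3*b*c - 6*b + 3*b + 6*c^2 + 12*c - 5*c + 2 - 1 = -3*b + 6*c^2 + c*(7 - 3*b) + 1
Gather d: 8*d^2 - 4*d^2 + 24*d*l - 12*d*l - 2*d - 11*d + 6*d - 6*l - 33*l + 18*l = 4*d^2 + d*(12*l - 7) - 21*l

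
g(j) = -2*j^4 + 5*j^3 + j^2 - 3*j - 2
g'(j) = -8*j^3 + 15*j^2 + 2*j - 3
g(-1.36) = -15.49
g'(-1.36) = 42.15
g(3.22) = -49.37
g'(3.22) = -108.12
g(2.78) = -14.64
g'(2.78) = -53.39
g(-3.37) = -429.86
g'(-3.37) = 466.80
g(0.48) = -2.76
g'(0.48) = 0.53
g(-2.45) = -134.24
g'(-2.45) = 199.79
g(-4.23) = -990.16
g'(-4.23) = 862.43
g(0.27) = -2.65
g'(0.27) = -1.52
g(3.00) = -29.00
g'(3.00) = -78.00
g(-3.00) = -281.00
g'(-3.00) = 342.00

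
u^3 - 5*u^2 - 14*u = u*(u - 7)*(u + 2)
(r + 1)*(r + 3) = r^2 + 4*r + 3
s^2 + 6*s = s*(s + 6)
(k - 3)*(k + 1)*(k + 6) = k^3 + 4*k^2 - 15*k - 18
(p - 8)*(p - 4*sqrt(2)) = p^2 - 8*p - 4*sqrt(2)*p + 32*sqrt(2)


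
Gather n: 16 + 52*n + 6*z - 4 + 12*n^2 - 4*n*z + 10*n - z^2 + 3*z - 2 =12*n^2 + n*(62 - 4*z) - z^2 + 9*z + 10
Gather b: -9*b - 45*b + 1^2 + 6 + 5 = 12 - 54*b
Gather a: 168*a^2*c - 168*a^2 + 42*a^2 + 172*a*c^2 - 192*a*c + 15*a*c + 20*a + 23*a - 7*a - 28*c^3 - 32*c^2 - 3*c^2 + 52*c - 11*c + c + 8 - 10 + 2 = a^2*(168*c - 126) + a*(172*c^2 - 177*c + 36) - 28*c^3 - 35*c^2 + 42*c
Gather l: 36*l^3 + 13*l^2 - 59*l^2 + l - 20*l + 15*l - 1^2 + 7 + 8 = 36*l^3 - 46*l^2 - 4*l + 14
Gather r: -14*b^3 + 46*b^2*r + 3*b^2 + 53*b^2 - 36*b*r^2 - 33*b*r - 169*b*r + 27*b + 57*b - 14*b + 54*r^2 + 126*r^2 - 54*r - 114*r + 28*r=-14*b^3 + 56*b^2 + 70*b + r^2*(180 - 36*b) + r*(46*b^2 - 202*b - 140)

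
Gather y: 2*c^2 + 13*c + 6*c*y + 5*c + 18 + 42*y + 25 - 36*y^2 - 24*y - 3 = 2*c^2 + 18*c - 36*y^2 + y*(6*c + 18) + 40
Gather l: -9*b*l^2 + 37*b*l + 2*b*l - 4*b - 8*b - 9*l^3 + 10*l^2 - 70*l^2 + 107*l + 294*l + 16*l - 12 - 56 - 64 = -12*b - 9*l^3 + l^2*(-9*b - 60) + l*(39*b + 417) - 132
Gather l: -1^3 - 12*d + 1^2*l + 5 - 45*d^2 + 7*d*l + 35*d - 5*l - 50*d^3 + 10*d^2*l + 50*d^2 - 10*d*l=-50*d^3 + 5*d^2 + 23*d + l*(10*d^2 - 3*d - 4) + 4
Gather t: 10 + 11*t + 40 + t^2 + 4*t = t^2 + 15*t + 50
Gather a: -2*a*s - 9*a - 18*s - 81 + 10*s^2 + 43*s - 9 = a*(-2*s - 9) + 10*s^2 + 25*s - 90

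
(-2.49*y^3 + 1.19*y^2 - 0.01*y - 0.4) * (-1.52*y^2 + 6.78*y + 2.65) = 3.7848*y^5 - 18.691*y^4 + 1.4849*y^3 + 3.6937*y^2 - 2.7385*y - 1.06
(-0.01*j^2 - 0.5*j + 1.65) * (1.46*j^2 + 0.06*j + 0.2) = -0.0146*j^4 - 0.7306*j^3 + 2.377*j^2 - 0.00100000000000001*j + 0.33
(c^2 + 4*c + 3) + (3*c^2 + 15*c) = 4*c^2 + 19*c + 3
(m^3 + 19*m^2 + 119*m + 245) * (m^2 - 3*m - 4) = m^5 + 16*m^4 + 58*m^3 - 188*m^2 - 1211*m - 980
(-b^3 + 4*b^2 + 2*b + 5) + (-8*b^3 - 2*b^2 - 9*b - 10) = -9*b^3 + 2*b^2 - 7*b - 5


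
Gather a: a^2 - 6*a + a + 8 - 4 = a^2 - 5*a + 4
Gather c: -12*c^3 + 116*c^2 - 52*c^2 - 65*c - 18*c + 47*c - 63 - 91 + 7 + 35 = -12*c^3 + 64*c^2 - 36*c - 112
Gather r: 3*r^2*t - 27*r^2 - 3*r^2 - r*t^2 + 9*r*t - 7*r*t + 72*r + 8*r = r^2*(3*t - 30) + r*(-t^2 + 2*t + 80)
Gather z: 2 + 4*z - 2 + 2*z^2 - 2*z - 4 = 2*z^2 + 2*z - 4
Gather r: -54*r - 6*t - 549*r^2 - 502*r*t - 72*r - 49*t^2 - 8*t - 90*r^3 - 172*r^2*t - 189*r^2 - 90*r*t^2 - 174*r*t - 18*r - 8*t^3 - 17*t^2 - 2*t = -90*r^3 + r^2*(-172*t - 738) + r*(-90*t^2 - 676*t - 144) - 8*t^3 - 66*t^2 - 16*t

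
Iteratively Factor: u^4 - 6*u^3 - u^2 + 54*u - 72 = (u - 3)*(u^3 - 3*u^2 - 10*u + 24) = (u - 4)*(u - 3)*(u^2 + u - 6) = (u - 4)*(u - 3)*(u - 2)*(u + 3)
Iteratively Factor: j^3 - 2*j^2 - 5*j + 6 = (j - 1)*(j^2 - j - 6) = (j - 3)*(j - 1)*(j + 2)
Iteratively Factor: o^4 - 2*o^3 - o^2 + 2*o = (o + 1)*(o^3 - 3*o^2 + 2*o) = (o - 2)*(o + 1)*(o^2 - o) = o*(o - 2)*(o + 1)*(o - 1)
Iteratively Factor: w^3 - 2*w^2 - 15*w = (w - 5)*(w^2 + 3*w) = w*(w - 5)*(w + 3)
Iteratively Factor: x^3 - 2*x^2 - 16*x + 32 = (x - 2)*(x^2 - 16) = (x - 4)*(x - 2)*(x + 4)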